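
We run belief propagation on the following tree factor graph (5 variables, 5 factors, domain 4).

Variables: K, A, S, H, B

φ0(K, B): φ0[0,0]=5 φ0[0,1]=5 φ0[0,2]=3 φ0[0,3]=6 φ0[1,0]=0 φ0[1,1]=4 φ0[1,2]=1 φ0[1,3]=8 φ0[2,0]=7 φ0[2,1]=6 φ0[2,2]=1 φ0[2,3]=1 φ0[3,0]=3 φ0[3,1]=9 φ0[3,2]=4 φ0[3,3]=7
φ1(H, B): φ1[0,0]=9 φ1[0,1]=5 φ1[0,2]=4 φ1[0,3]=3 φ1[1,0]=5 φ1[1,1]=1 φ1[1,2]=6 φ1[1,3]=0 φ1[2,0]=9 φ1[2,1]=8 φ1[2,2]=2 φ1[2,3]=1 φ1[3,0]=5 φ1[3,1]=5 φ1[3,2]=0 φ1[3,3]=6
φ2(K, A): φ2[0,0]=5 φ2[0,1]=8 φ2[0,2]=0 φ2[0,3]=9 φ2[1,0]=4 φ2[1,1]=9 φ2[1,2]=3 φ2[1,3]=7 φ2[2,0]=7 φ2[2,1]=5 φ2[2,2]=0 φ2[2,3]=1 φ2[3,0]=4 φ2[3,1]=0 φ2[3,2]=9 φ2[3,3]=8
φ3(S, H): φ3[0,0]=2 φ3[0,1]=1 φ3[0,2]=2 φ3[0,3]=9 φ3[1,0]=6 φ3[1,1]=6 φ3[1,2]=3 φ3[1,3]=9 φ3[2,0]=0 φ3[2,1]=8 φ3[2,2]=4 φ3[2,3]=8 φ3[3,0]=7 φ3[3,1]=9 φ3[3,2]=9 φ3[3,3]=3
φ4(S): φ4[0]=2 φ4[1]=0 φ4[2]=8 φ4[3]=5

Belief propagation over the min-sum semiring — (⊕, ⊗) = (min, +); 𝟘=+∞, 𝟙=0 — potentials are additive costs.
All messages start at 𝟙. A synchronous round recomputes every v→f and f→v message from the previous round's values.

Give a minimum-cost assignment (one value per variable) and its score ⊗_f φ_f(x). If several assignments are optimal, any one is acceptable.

init: all messages = 𝟙 over 4 values
r1 m[φ0→K] = [3, 0, 1, 3]
r1 m[φ0→B] = [0, 4, 1, 1]
r1 m[φ1→H] = [3, 0, 1, 0]
r1 m[φ1→B] = [5, 1, 0, 0]
r1 m[φ2→K] = [0, 3, 0, 0]
r1 m[φ2→A] = [4, 0, 0, 1]
r1 m[φ3→S] = [1, 3, 0, 3]
r1 m[φ3→H] = [0, 1, 2, 3]
r1 m[φ4→S] = [2, 0, 8, 5]
r1 m[K→φ0] = [0, 0, 0, 0]
r1 m[K→φ2] = [0, 0, 0, 0]
r1 m[A→φ2] = [0, 0, 0, 0]
r1 m[S→φ3] = [0, 0, 0, 0]
r1 m[S→φ4] = [0, 0, 0, 0]
r1 m[H→φ1] = [0, 0, 0, 0]
r1 m[H→φ3] = [0, 0, 0, 0]
r1 m[B→φ0] = [0, 0, 0, 0]
r1 m[B→φ1] = [0, 0, 0, 0]
r2 m[φ0→K] = [3, 0, 1, 3]
r2 m[φ0→B] = [0, 4, 1, 1]
r2 m[φ1→H] = [3, 0, 1, 0]
r2 m[φ1→B] = [5, 1, 0, 0]
r2 m[φ2→K] = [0, 3, 0, 0]
r2 m[φ2→A] = [4, 0, 0, 1]
r2 m[φ3→S] = [1, 3, 0, 3]
r2 m[φ3→H] = [0, 1, 2, 3]
r2 m[φ4→S] = [2, 0, 8, 5]
r2 m[K→φ0] = [0, 3, 0, 0]
r2 m[K→φ2] = [3, 0, 1, 3]
r2 m[A→φ2] = [0, 0, 0, 0]
r2 m[S→φ3] = [2, 0, 8, 5]
r2 m[S→φ4] = [1, 3, 0, 3]
r2 m[H→φ1] = [0, 1, 2, 3]
r2 m[H→φ3] = [3, 0, 1, 0]
r2 m[B→φ0] = [5, 1, 0, 0]
r2 m[B→φ1] = [0, 4, 1, 1]
r3 m[φ0→K] = [3, 1, 1, 4]
r3 m[φ0→B] = [3, 5, 1, 1]
r3 m[φ1→H] = [4, 1, 2, 1]
r3 m[φ1→B] = [6, 2, 3, 1]
r3 m[φ2→K] = [0, 3, 0, 0]
r3 m[φ2→A] = [4, 3, 1, 2]
r3 m[φ3→S] = [1, 4, 3, 3]
r3 m[φ3→H] = [4, 3, 3, 8]
r3 m[φ4→S] = [2, 0, 8, 5]
r3 m[K→φ0] = [0, 3, 0, 0]
r3 m[K→φ2] = [3, 0, 1, 3]
r3 m[A→φ2] = [0, 0, 0, 0]
r3 m[S→φ3] = [2, 0, 8, 5]
r3 m[S→φ4] = [1, 3, 0, 3]
r3 m[H→φ1] = [0, 1, 2, 3]
r3 m[H→φ3] = [3, 0, 1, 0]
r3 m[B→φ0] = [5, 1, 0, 0]
r3 m[B→φ1] = [0, 4, 1, 1]
r4 m[φ0→K] = [3, 1, 1, 4]
r4 m[φ0→B] = [3, 5, 1, 1]
r4 m[φ1→H] = [4, 1, 2, 1]
r4 m[φ1→B] = [6, 2, 3, 1]
r4 m[φ2→K] = [0, 3, 0, 0]
r4 m[φ2→A] = [4, 3, 1, 2]
r4 m[φ3→S] = [1, 4, 3, 3]
r4 m[φ3→H] = [4, 3, 3, 8]
r4 m[φ4→S] = [2, 0, 8, 5]
r4 m[K→φ0] = [0, 3, 0, 0]
r4 m[K→φ2] = [3, 1, 1, 4]
r4 m[A→φ2] = [0, 0, 0, 0]
r4 m[S→φ3] = [2, 0, 8, 5]
r4 m[S→φ4] = [1, 4, 3, 3]
r4 m[H→φ1] = [4, 3, 3, 8]
r4 m[H→φ3] = [4, 1, 2, 1]
r4 m[B→φ0] = [6, 2, 3, 1]
r4 m[B→φ1] = [3, 5, 1, 1]
r5 m[φ0→K] = [6, 4, 2, 7]
r5 m[φ0→B] = [3, 5, 1, 1]
r5 m[φ1→H] = [4, 1, 2, 1]
r5 m[φ1→B] = [8, 4, 5, 3]
r5 m[φ2→K] = [0, 3, 0, 0]
r5 m[φ2→A] = [5, 4, 1, 2]
r5 m[φ3→S] = [2, 5, 4, 4]
r5 m[φ3→H] = [4, 3, 3, 8]
r5 m[φ4→S] = [2, 0, 8, 5]
r5 m[K→φ0] = [0, 3, 0, 0]
r5 m[K→φ2] = [3, 1, 1, 4]
r5 m[A→φ2] = [0, 0, 0, 0]
r5 m[S→φ3] = [2, 0, 8, 5]
r5 m[S→φ4] = [1, 4, 3, 3]
r5 m[H→φ1] = [4, 3, 3, 8]
r5 m[H→φ3] = [4, 1, 2, 1]
r5 m[B→φ0] = [6, 2, 3, 1]
r5 m[B→φ1] = [3, 5, 1, 1]
r6 m[φ0→K] = [6, 4, 2, 7]
r6 m[φ0→B] = [3, 5, 1, 1]
r6 m[φ1→H] = [4, 1, 2, 1]
r6 m[φ1→B] = [8, 4, 5, 3]
r6 m[φ2→K] = [0, 3, 0, 0]
r6 m[φ2→A] = [5, 4, 1, 2]
r6 m[φ3→S] = [2, 5, 4, 4]
r6 m[φ3→H] = [4, 3, 3, 8]
r6 m[φ4→S] = [2, 0, 8, 5]
r6 m[K→φ0] = [0, 3, 0, 0]
r6 m[K→φ2] = [6, 4, 2, 7]
r6 m[A→φ2] = [0, 0, 0, 0]
r6 m[S→φ3] = [2, 0, 8, 5]
r6 m[S→φ4] = [2, 5, 4, 4]
r6 m[H→φ1] = [4, 3, 3, 8]
r6 m[H→φ3] = [4, 1, 2, 1]
r6 m[B→φ0] = [8, 4, 5, 3]
r6 m[B→φ1] = [3, 5, 1, 1]
r7 m[φ0→K] = [8, 6, 4, 9]
r7 m[φ0→B] = [3, 5, 1, 1]
r7 m[φ1→H] = [4, 1, 2, 1]
r7 m[φ1→B] = [8, 4, 5, 3]
r7 m[φ2→K] = [0, 3, 0, 0]
r7 m[φ2→A] = [8, 7, 2, 3]
r7 m[φ3→S] = [2, 5, 4, 4]
r7 m[φ3→H] = [4, 3, 3, 8]
r7 m[φ4→S] = [2, 0, 8, 5]
r7 m[K→φ0] = [0, 3, 0, 0]
r7 m[K→φ2] = [6, 4, 2, 7]
r7 m[A→φ2] = [0, 0, 0, 0]
r7 m[S→φ3] = [2, 0, 8, 5]
r7 m[S→φ4] = [2, 5, 4, 4]
r7 m[H→φ1] = [4, 3, 3, 8]
r7 m[H→φ3] = [4, 1, 2, 1]
r7 m[B→φ0] = [8, 4, 5, 3]
r7 m[B→φ1] = [3, 5, 1, 1]
r8 m[φ0→K] = [8, 6, 4, 9]
r8 m[φ0→B] = [3, 5, 1, 1]
r8 m[φ1→H] = [4, 1, 2, 1]
r8 m[φ1→B] = [8, 4, 5, 3]
r8 m[φ2→K] = [0, 3, 0, 0]
r8 m[φ2→A] = [8, 7, 2, 3]
r8 m[φ3→S] = [2, 5, 4, 4]
r8 m[φ3→H] = [4, 3, 3, 8]
r8 m[φ4→S] = [2, 0, 8, 5]
r8 m[K→φ0] = [0, 3, 0, 0]
r8 m[K→φ2] = [8, 6, 4, 9]
r8 m[A→φ2] = [0, 0, 0, 0]
r8 m[S→φ3] = [2, 0, 8, 5]
r8 m[S→φ4] = [2, 5, 4, 4]
r8 m[H→φ1] = [4, 3, 3, 8]
r8 m[H→φ3] = [4, 1, 2, 1]
r8 m[B→φ0] = [8, 4, 5, 3]
r8 m[B→φ1] = [3, 5, 1, 1]
r9 m[φ0→K] = [8, 6, 4, 9]
r9 m[φ0→B] = [3, 5, 1, 1]
r9 m[φ1→H] = [4, 1, 2, 1]
r9 m[φ1→B] = [8, 4, 5, 3]
r9 m[φ2→K] = [0, 3, 0, 0]
r9 m[φ2→A] = [10, 9, 4, 5]
r9 m[φ3→S] = [2, 5, 4, 4]
r9 m[φ3→H] = [4, 3, 3, 8]
r9 m[φ4→S] = [2, 0, 8, 5]
r9 m[K→φ0] = [0, 3, 0, 0]
r9 m[K→φ2] = [8, 6, 4, 9]
r9 m[A→φ2] = [0, 0, 0, 0]
r9 m[S→φ3] = [2, 0, 8, 5]
r9 m[S→φ4] = [2, 5, 4, 4]
r9 m[H→φ1] = [4, 3, 3, 8]
r9 m[H→φ3] = [4, 1, 2, 1]
r9 m[B→φ0] = [8, 4, 5, 3]
r9 m[B→φ1] = [3, 5, 1, 1]
r10 m[φ0→K] = [8, 6, 4, 9]
r10 m[φ0→B] = [3, 5, 1, 1]
r10 m[φ1→H] = [4, 1, 2, 1]
r10 m[φ1→B] = [8, 4, 5, 3]
r10 m[φ2→K] = [0, 3, 0, 0]
r10 m[φ2→A] = [10, 9, 4, 5]
r10 m[φ3→S] = [2, 5, 4, 4]
r10 m[φ3→H] = [4, 3, 3, 8]
r10 m[φ4→S] = [2, 0, 8, 5]
r10 m[K→φ0] = [0, 3, 0, 0]
r10 m[K→φ2] = [8, 6, 4, 9]
r10 m[A→φ2] = [0, 0, 0, 0]
r10 m[S→φ3] = [2, 0, 8, 5]
r10 m[S→φ4] = [2, 5, 4, 4]
r10 m[H→φ1] = [4, 3, 3, 8]
r10 m[H→φ3] = [4, 1, 2, 1]
r10 m[B→φ0] = [8, 4, 5, 3]
r10 m[B→φ1] = [3, 5, 1, 1]
fixed point reached at round 10
traceback from K: (K=2, A=2, S=0, H=1, B=3), score=4

assignment: (K=2, A=2, S=0, H=1, B=3); score = 4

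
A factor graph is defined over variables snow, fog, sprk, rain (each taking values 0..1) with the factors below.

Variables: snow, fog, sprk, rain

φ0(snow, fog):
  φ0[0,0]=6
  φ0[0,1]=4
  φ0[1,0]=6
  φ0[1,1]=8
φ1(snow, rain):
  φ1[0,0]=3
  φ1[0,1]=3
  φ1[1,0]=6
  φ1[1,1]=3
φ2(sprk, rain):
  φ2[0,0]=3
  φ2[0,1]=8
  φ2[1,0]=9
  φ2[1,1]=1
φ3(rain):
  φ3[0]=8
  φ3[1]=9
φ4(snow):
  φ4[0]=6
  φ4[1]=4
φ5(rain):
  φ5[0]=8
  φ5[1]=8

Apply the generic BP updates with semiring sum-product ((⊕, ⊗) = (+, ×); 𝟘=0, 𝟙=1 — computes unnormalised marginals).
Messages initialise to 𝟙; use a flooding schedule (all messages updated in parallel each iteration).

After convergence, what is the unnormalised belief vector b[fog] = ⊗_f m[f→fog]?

b[fog] = [310176, 311616]

init: all messages = 𝟙 over 2 values
r1 m[φ0→snow] = [10, 14]
r1 m[φ0→fog] = [12, 12]
r1 m[φ1→snow] = [6, 9]
r1 m[φ1→rain] = [9, 6]
r1 m[φ2→sprk] = [11, 10]
r1 m[φ2→rain] = [12, 9]
r1 m[φ3→rain] = [8, 9]
r1 m[φ4→snow] = [6, 4]
r1 m[φ5→rain] = [8, 8]
r1 m[snow→φ0] = [1, 1]
r1 m[snow→φ1] = [1, 1]
r1 m[snow→φ4] = [1, 1]
r1 m[fog→φ0] = [1, 1]
r1 m[sprk→φ2] = [1, 1]
r1 m[rain→φ1] = [1, 1]
r1 m[rain→φ2] = [1, 1]
r1 m[rain→φ3] = [1, 1]
r1 m[rain→φ5] = [1, 1]
r2 m[φ0→snow] = [10, 14]
r2 m[φ0→fog] = [12, 12]
r2 m[φ1→snow] = [6, 9]
r2 m[φ1→rain] = [9, 6]
r2 m[φ2→sprk] = [11, 10]
r2 m[φ2→rain] = [12, 9]
r2 m[φ3→rain] = [8, 9]
r2 m[φ4→snow] = [6, 4]
r2 m[φ5→rain] = [8, 8]
r2 m[snow→φ0] = [36, 36]
r2 m[snow→φ1] = [60, 56]
r2 m[snow→φ4] = [60, 126]
r2 m[fog→φ0] = [1, 1]
r2 m[sprk→φ2] = [1, 1]
r2 m[rain→φ1] = [768, 648]
r2 m[rain→φ2] = [576, 432]
r2 m[rain→φ3] = [864, 432]
r2 m[rain→φ5] = [864, 486]
r3 m[φ0→snow] = [10, 14]
r3 m[φ0→fog] = [432, 432]
r3 m[φ1→snow] = [4248, 6552]
r3 m[φ1→rain] = [516, 348]
r3 m[φ2→sprk] = [5184, 5616]
r3 m[φ2→rain] = [12, 9]
r3 m[φ3→rain] = [8, 9]
r3 m[φ4→snow] = [6, 4]
r3 m[φ5→rain] = [8, 8]
r3 m[snow→φ0] = [36, 36]
r3 m[snow→φ1] = [60, 56]
r3 m[snow→φ4] = [60, 126]
r3 m[fog→φ0] = [1, 1]
r3 m[sprk→φ2] = [1, 1]
r3 m[rain→φ1] = [768, 648]
r3 m[rain→φ2] = [576, 432]
r3 m[rain→φ3] = [864, 432]
r3 m[rain→φ5] = [864, 486]
r4 m[φ0→snow] = [10, 14]
r4 m[φ0→fog] = [432, 432]
r4 m[φ1→snow] = [4248, 6552]
r4 m[φ1→rain] = [516, 348]
r4 m[φ2→sprk] = [5184, 5616]
r4 m[φ2→rain] = [12, 9]
r4 m[φ3→rain] = [8, 9]
r4 m[φ4→snow] = [6, 4]
r4 m[φ5→rain] = [8, 8]
r4 m[snow→φ0] = [25488, 26208]
r4 m[snow→φ1] = [60, 56]
r4 m[snow→φ4] = [42480, 91728]
r4 m[fog→φ0] = [1, 1]
r4 m[sprk→φ2] = [1, 1]
r4 m[rain→φ1] = [768, 648]
r4 m[rain→φ2] = [33024, 25056]
r4 m[rain→φ3] = [49536, 25056]
r4 m[rain→φ5] = [49536, 28188]
r5 m[φ0→snow] = [10, 14]
r5 m[φ0→fog] = [310176, 311616]
r5 m[φ1→snow] = [4248, 6552]
r5 m[φ1→rain] = [516, 348]
r5 m[φ2→sprk] = [299520, 322272]
r5 m[φ2→rain] = [12, 9]
r5 m[φ3→rain] = [8, 9]
r5 m[φ4→snow] = [6, 4]
r5 m[φ5→rain] = [8, 8]
r5 m[snow→φ0] = [25488, 26208]
r5 m[snow→φ1] = [60, 56]
r5 m[snow→φ4] = [42480, 91728]
r5 m[fog→φ0] = [1, 1]
r5 m[sprk→φ2] = [1, 1]
r5 m[rain→φ1] = [768, 648]
r5 m[rain→φ2] = [33024, 25056]
r5 m[rain→φ3] = [49536, 25056]
r5 m[rain→φ5] = [49536, 28188]
r6 m[φ0→snow] = [10, 14]
r6 m[φ0→fog] = [310176, 311616]
r6 m[φ1→snow] = [4248, 6552]
r6 m[φ1→rain] = [516, 348]
r6 m[φ2→sprk] = [299520, 322272]
r6 m[φ2→rain] = [12, 9]
r6 m[φ3→rain] = [8, 9]
r6 m[φ4→snow] = [6, 4]
r6 m[φ5→rain] = [8, 8]
r6 m[snow→φ0] = [25488, 26208]
r6 m[snow→φ1] = [60, 56]
r6 m[snow→φ4] = [42480, 91728]
r6 m[fog→φ0] = [1, 1]
r6 m[sprk→φ2] = [1, 1]
r6 m[rain→φ1] = [768, 648]
r6 m[rain→φ2] = [33024, 25056]
r6 m[rain→φ3] = [49536, 25056]
r6 m[rain→φ5] = [49536, 28188]
fixed point reached at round 6
b[fog] = ⊗ incoming = [310176, 311616]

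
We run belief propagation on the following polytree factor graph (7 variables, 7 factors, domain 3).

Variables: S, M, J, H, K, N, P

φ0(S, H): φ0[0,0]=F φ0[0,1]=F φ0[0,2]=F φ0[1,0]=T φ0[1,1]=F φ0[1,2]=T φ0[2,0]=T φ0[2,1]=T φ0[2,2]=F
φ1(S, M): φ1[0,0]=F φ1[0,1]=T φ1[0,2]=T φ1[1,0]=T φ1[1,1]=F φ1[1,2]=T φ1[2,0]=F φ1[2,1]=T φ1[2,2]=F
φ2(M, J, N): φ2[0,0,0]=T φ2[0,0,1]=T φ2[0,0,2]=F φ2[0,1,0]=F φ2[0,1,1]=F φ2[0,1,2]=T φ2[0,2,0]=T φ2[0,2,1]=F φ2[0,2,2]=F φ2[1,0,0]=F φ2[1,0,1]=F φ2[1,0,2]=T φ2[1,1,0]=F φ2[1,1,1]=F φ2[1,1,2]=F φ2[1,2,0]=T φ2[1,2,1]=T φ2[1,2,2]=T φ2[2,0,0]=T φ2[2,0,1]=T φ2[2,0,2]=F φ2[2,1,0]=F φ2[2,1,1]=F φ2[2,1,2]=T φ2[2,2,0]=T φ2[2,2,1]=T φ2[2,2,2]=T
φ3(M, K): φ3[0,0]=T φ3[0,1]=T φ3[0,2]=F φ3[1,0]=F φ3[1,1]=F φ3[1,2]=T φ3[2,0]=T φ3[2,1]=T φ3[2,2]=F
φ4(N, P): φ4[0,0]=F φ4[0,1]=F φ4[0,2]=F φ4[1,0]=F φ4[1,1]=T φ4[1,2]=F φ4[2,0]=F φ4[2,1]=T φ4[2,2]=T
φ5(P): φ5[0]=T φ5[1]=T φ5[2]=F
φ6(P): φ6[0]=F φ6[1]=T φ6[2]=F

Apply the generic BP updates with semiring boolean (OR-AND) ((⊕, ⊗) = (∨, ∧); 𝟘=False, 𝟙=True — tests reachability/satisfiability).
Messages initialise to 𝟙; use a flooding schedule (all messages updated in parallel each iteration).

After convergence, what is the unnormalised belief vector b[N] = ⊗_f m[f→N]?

b[N] = [F, T, T]

init: all messages = 𝟙 over 3 values
r1 m[φ0→S] = [F, T, T]
r1 m[φ0→H] = [T, T, T]
r1 m[φ1→S] = [T, T, T]
r1 m[φ1→M] = [T, T, T]
r1 m[φ2→M] = [T, T, T]
r1 m[φ2→J] = [T, T, T]
r1 m[φ2→N] = [T, T, T]
r1 m[φ3→M] = [T, T, T]
r1 m[φ3→K] = [T, T, T]
r1 m[φ4→N] = [F, T, T]
r1 m[φ4→P] = [F, T, T]
r1 m[φ5→P] = [T, T, F]
r1 m[φ6→P] = [F, T, F]
r1 m[S→φ0] = [T, T, T]
r1 m[S→φ1] = [T, T, T]
r1 m[M→φ1] = [T, T, T]
r1 m[M→φ2] = [T, T, T]
r1 m[M→φ3] = [T, T, T]
r1 m[J→φ2] = [T, T, T]
r1 m[H→φ0] = [T, T, T]
r1 m[K→φ3] = [T, T, T]
r1 m[N→φ2] = [T, T, T]
r1 m[N→φ4] = [T, T, T]
r1 m[P→φ4] = [T, T, T]
r1 m[P→φ5] = [T, T, T]
r1 m[P→φ6] = [T, T, T]
r2 m[φ0→S] = [F, T, T]
r2 m[φ0→H] = [T, T, T]
r2 m[φ1→S] = [T, T, T]
r2 m[φ1→M] = [T, T, T]
r2 m[φ2→M] = [T, T, T]
r2 m[φ2→J] = [T, T, T]
r2 m[φ2→N] = [T, T, T]
r2 m[φ3→M] = [T, T, T]
r2 m[φ3→K] = [T, T, T]
r2 m[φ4→N] = [F, T, T]
r2 m[φ4→P] = [F, T, T]
r2 m[φ5→P] = [T, T, F]
r2 m[φ6→P] = [F, T, F]
r2 m[S→φ0] = [T, T, T]
r2 m[S→φ1] = [F, T, T]
r2 m[M→φ1] = [T, T, T]
r2 m[M→φ2] = [T, T, T]
r2 m[M→φ3] = [T, T, T]
r2 m[J→φ2] = [T, T, T]
r2 m[H→φ0] = [T, T, T]
r2 m[K→φ3] = [T, T, T]
r2 m[N→φ2] = [F, T, T]
r2 m[N→φ4] = [T, T, T]
r2 m[P→φ4] = [F, T, F]
r2 m[P→φ5] = [F, T, F]
r2 m[P→φ6] = [F, T, F]
r3 m[φ0→S] = [F, T, T]
r3 m[φ0→H] = [T, T, T]
r3 m[φ1→S] = [T, T, T]
r3 m[φ1→M] = [T, T, T]
r3 m[φ2→M] = [T, T, T]
r3 m[φ2→J] = [T, T, T]
r3 m[φ2→N] = [T, T, T]
r3 m[φ3→M] = [T, T, T]
r3 m[φ3→K] = [T, T, T]
r3 m[φ4→N] = [F, T, T]
r3 m[φ4→P] = [F, T, T]
r3 m[φ5→P] = [T, T, F]
r3 m[φ6→P] = [F, T, F]
r3 m[S→φ0] = [T, T, T]
r3 m[S→φ1] = [F, T, T]
r3 m[M→φ1] = [T, T, T]
r3 m[M→φ2] = [T, T, T]
r3 m[M→φ3] = [T, T, T]
r3 m[J→φ2] = [T, T, T]
r3 m[H→φ0] = [T, T, T]
r3 m[K→φ3] = [T, T, T]
r3 m[N→φ2] = [F, T, T]
r3 m[N→φ4] = [T, T, T]
r3 m[P→φ4] = [F, T, F]
r3 m[P→φ5] = [F, T, F]
r3 m[P→φ6] = [F, T, F]
fixed point reached at round 3
b[N] = ⊗ incoming = [F, T, T]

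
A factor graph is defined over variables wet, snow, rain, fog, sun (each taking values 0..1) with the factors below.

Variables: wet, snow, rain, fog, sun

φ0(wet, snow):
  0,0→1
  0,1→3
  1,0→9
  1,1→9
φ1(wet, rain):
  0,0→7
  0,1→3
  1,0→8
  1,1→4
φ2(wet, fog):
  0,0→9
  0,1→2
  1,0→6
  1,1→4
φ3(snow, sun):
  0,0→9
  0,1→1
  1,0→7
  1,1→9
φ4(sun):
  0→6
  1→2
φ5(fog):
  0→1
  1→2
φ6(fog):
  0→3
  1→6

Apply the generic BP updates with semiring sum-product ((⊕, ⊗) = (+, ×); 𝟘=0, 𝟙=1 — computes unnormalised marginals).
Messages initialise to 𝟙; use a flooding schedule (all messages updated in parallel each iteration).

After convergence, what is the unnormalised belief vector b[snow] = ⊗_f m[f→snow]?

b[snow] = [427728, 519480]

init: all messages = 𝟙 over 2 values
r1 m[φ0→wet] = [4, 18]
r1 m[φ0→snow] = [10, 12]
r1 m[φ1→wet] = [10, 12]
r1 m[φ1→rain] = [15, 7]
r1 m[φ2→wet] = [11, 10]
r1 m[φ2→fog] = [15, 6]
r1 m[φ3→snow] = [10, 16]
r1 m[φ3→sun] = [16, 10]
r1 m[φ4→sun] = [6, 2]
r1 m[φ5→fog] = [1, 2]
r1 m[φ6→fog] = [3, 6]
r1 m[wet→φ0] = [1, 1]
r1 m[wet→φ1] = [1, 1]
r1 m[wet→φ2] = [1, 1]
r1 m[snow→φ0] = [1, 1]
r1 m[snow→φ3] = [1, 1]
r1 m[rain→φ1] = [1, 1]
r1 m[fog→φ2] = [1, 1]
r1 m[fog→φ5] = [1, 1]
r1 m[fog→φ6] = [1, 1]
r1 m[sun→φ3] = [1, 1]
r1 m[sun→φ4] = [1, 1]
r2 m[φ0→wet] = [4, 18]
r2 m[φ0→snow] = [10, 12]
r2 m[φ1→wet] = [10, 12]
r2 m[φ1→rain] = [15, 7]
r2 m[φ2→wet] = [11, 10]
r2 m[φ2→fog] = [15, 6]
r2 m[φ3→snow] = [10, 16]
r2 m[φ3→sun] = [16, 10]
r2 m[φ4→sun] = [6, 2]
r2 m[φ5→fog] = [1, 2]
r2 m[φ6→fog] = [3, 6]
r2 m[wet→φ0] = [110, 120]
r2 m[wet→φ1] = [44, 180]
r2 m[wet→φ2] = [40, 216]
r2 m[snow→φ0] = [10, 16]
r2 m[snow→φ3] = [10, 12]
r2 m[rain→φ1] = [1, 1]
r2 m[fog→φ2] = [3, 12]
r2 m[fog→φ5] = [45, 36]
r2 m[fog→φ6] = [15, 12]
r2 m[sun→φ3] = [6, 2]
r2 m[sun→φ4] = [16, 10]
r3 m[φ0→wet] = [58, 234]
r3 m[φ0→snow] = [1190, 1410]
r3 m[φ1→wet] = [10, 12]
r3 m[φ1→rain] = [1748, 852]
r3 m[φ2→wet] = [51, 66]
r3 m[φ2→fog] = [1656, 944]
r3 m[φ3→snow] = [56, 60]
r3 m[φ3→sun] = [174, 118]
r3 m[φ4→sun] = [6, 2]
r3 m[φ5→fog] = [1, 2]
r3 m[φ6→fog] = [3, 6]
r3 m[wet→φ0] = [110, 120]
r3 m[wet→φ1] = [44, 180]
r3 m[wet→φ2] = [40, 216]
r3 m[snow→φ0] = [10, 16]
r3 m[snow→φ3] = [10, 12]
r3 m[rain→φ1] = [1, 1]
r3 m[fog→φ2] = [3, 12]
r3 m[fog→φ5] = [45, 36]
r3 m[fog→φ6] = [15, 12]
r3 m[sun→φ3] = [6, 2]
r3 m[sun→φ4] = [16, 10]
r4 m[φ0→wet] = [58, 234]
r4 m[φ0→snow] = [1190, 1410]
r4 m[φ1→wet] = [10, 12]
r4 m[φ1→rain] = [1748, 852]
r4 m[φ2→wet] = [51, 66]
r4 m[φ2→fog] = [1656, 944]
r4 m[φ3→snow] = [56, 60]
r4 m[φ3→sun] = [174, 118]
r4 m[φ4→sun] = [6, 2]
r4 m[φ5→fog] = [1, 2]
r4 m[φ6→fog] = [3, 6]
r4 m[wet→φ0] = [510, 792]
r4 m[wet→φ1] = [2958, 15444]
r4 m[wet→φ2] = [580, 2808]
r4 m[snow→φ0] = [56, 60]
r4 m[snow→φ3] = [1190, 1410]
r4 m[rain→φ1] = [1, 1]
r4 m[fog→φ2] = [3, 12]
r4 m[fog→φ5] = [4968, 5664]
r4 m[fog→φ6] = [1656, 1888]
r4 m[sun→φ3] = [6, 2]
r4 m[sun→φ4] = [174, 118]
r5 m[φ0→wet] = [236, 1044]
r5 m[φ0→snow] = [7638, 8658]
r5 m[φ1→wet] = [10, 12]
r5 m[φ1→rain] = [144258, 70650]
r5 m[φ2→wet] = [51, 66]
r5 m[φ2→fog] = [22068, 12392]
r5 m[φ3→snow] = [56, 60]
r5 m[φ3→sun] = [20580, 13880]
r5 m[φ4→sun] = [6, 2]
r5 m[φ5→fog] = [1, 2]
r5 m[φ6→fog] = [3, 6]
r5 m[wet→φ0] = [510, 792]
r5 m[wet→φ1] = [2958, 15444]
r5 m[wet→φ2] = [580, 2808]
r5 m[snow→φ0] = [56, 60]
r5 m[snow→φ3] = [1190, 1410]
r5 m[rain→φ1] = [1, 1]
r5 m[fog→φ2] = [3, 12]
r5 m[fog→φ5] = [4968, 5664]
r5 m[fog→φ6] = [1656, 1888]
r5 m[sun→φ3] = [6, 2]
r5 m[sun→φ4] = [174, 118]
r6 m[φ0→wet] = [236, 1044]
r6 m[φ0→snow] = [7638, 8658]
r6 m[φ1→wet] = [10, 12]
r6 m[φ1→rain] = [144258, 70650]
r6 m[φ2→wet] = [51, 66]
r6 m[φ2→fog] = [22068, 12392]
r6 m[φ3→snow] = [56, 60]
r6 m[φ3→sun] = [20580, 13880]
r6 m[φ4→sun] = [6, 2]
r6 m[φ5→fog] = [1, 2]
r6 m[φ6→fog] = [3, 6]
r6 m[wet→φ0] = [510, 792]
r6 m[wet→φ1] = [12036, 68904]
r6 m[wet→φ2] = [2360, 12528]
r6 m[snow→φ0] = [56, 60]
r6 m[snow→φ3] = [7638, 8658]
r6 m[rain→φ1] = [1, 1]
r6 m[fog→φ2] = [3, 12]
r6 m[fog→φ5] = [66204, 74352]
r6 m[fog→φ6] = [22068, 24784]
r6 m[sun→φ3] = [6, 2]
r6 m[sun→φ4] = [20580, 13880]
r7 m[φ0→wet] = [236, 1044]
r7 m[φ0→snow] = [7638, 8658]
r7 m[φ1→wet] = [10, 12]
r7 m[φ1→rain] = [635484, 311724]
r7 m[φ2→wet] = [51, 66]
r7 m[φ2→fog] = [96408, 54832]
r7 m[φ3→snow] = [56, 60]
r7 m[φ3→sun] = [129348, 85560]
r7 m[φ4→sun] = [6, 2]
r7 m[φ5→fog] = [1, 2]
r7 m[φ6→fog] = [3, 6]
r7 m[wet→φ0] = [510, 792]
r7 m[wet→φ1] = [12036, 68904]
r7 m[wet→φ2] = [2360, 12528]
r7 m[snow→φ0] = [56, 60]
r7 m[snow→φ3] = [7638, 8658]
r7 m[rain→φ1] = [1, 1]
r7 m[fog→φ2] = [3, 12]
r7 m[fog→φ5] = [66204, 74352]
r7 m[fog→φ6] = [22068, 24784]
r7 m[sun→φ3] = [6, 2]
r7 m[sun→φ4] = [20580, 13880]
r8 m[φ0→wet] = [236, 1044]
r8 m[φ0→snow] = [7638, 8658]
r8 m[φ1→wet] = [10, 12]
r8 m[φ1→rain] = [635484, 311724]
r8 m[φ2→wet] = [51, 66]
r8 m[φ2→fog] = [96408, 54832]
r8 m[φ3→snow] = [56, 60]
r8 m[φ3→sun] = [129348, 85560]
r8 m[φ4→sun] = [6, 2]
r8 m[φ5→fog] = [1, 2]
r8 m[φ6→fog] = [3, 6]
r8 m[wet→φ0] = [510, 792]
r8 m[wet→φ1] = [12036, 68904]
r8 m[wet→φ2] = [2360, 12528]
r8 m[snow→φ0] = [56, 60]
r8 m[snow→φ3] = [7638, 8658]
r8 m[rain→φ1] = [1, 1]
r8 m[fog→φ2] = [3, 12]
r8 m[fog→φ5] = [289224, 328992]
r8 m[fog→φ6] = [96408, 109664]
r8 m[sun→φ3] = [6, 2]
r8 m[sun→φ4] = [129348, 85560]
r9 m[φ0→wet] = [236, 1044]
r9 m[φ0→snow] = [7638, 8658]
r9 m[φ1→wet] = [10, 12]
r9 m[φ1→rain] = [635484, 311724]
r9 m[φ2→wet] = [51, 66]
r9 m[φ2→fog] = [96408, 54832]
r9 m[φ3→snow] = [56, 60]
r9 m[φ3→sun] = [129348, 85560]
r9 m[φ4→sun] = [6, 2]
r9 m[φ5→fog] = [1, 2]
r9 m[φ6→fog] = [3, 6]
r9 m[wet→φ0] = [510, 792]
r9 m[wet→φ1] = [12036, 68904]
r9 m[wet→φ2] = [2360, 12528]
r9 m[snow→φ0] = [56, 60]
r9 m[snow→φ3] = [7638, 8658]
r9 m[rain→φ1] = [1, 1]
r9 m[fog→φ2] = [3, 12]
r9 m[fog→φ5] = [289224, 328992]
r9 m[fog→φ6] = [96408, 109664]
r9 m[sun→φ3] = [6, 2]
r9 m[sun→φ4] = [129348, 85560]
fixed point reached at round 9
b[snow] = ⊗ incoming = [427728, 519480]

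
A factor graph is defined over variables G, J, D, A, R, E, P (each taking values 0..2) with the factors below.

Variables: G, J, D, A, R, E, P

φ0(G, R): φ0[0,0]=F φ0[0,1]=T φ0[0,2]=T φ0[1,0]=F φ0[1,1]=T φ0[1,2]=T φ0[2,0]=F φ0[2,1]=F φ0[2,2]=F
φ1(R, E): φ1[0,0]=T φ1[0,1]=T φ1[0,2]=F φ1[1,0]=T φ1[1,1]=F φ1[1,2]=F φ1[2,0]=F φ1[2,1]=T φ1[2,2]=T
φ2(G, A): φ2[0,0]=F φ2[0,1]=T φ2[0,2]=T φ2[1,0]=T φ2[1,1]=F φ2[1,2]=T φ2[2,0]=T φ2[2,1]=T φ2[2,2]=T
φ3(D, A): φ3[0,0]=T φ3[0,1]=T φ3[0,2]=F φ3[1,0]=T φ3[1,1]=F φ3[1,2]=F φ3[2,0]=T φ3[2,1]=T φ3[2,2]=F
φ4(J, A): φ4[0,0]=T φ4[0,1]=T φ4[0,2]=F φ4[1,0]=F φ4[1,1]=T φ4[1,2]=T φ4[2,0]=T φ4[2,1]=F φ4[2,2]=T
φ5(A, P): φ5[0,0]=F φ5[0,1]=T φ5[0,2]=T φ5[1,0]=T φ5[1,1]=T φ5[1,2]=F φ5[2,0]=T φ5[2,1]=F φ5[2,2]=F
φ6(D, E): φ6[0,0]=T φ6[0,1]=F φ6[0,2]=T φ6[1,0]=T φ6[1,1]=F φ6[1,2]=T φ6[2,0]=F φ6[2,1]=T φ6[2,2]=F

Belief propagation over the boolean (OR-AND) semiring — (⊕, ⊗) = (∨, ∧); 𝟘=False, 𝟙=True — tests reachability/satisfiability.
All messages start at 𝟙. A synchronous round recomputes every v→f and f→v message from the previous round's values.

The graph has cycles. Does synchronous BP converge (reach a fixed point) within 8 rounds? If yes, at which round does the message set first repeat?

init: all messages = 𝟙 over 3 values
r1 m[φ0→G] = [T, T, F]
r1 m[φ0→R] = [F, T, T]
r1 m[φ1→R] = [T, T, T]
r1 m[φ1→E] = [T, T, T]
r1 m[φ2→G] = [T, T, T]
r1 m[φ2→A] = [T, T, T]
r1 m[φ3→D] = [T, T, T]
r1 m[φ3→A] = [T, T, F]
r1 m[φ4→J] = [T, T, T]
r1 m[φ4→A] = [T, T, T]
r1 m[φ5→A] = [T, T, T]
r1 m[φ5→P] = [T, T, T]
r1 m[φ6→D] = [T, T, T]
r1 m[φ6→E] = [T, T, T]
r1 m[G→φ0] = [T, T, T]
r1 m[G→φ2] = [T, T, T]
r1 m[J→φ4] = [T, T, T]
r1 m[D→φ3] = [T, T, T]
r1 m[D→φ6] = [T, T, T]
r1 m[A→φ2] = [T, T, T]
r1 m[A→φ3] = [T, T, T]
r1 m[A→φ4] = [T, T, T]
r1 m[A→φ5] = [T, T, T]
r1 m[R→φ0] = [T, T, T]
r1 m[R→φ1] = [T, T, T]
r1 m[E→φ1] = [T, T, T]
r1 m[E→φ6] = [T, T, T]
r1 m[P→φ5] = [T, T, T]
r2 m[φ0→G] = [T, T, F]
r2 m[φ0→R] = [F, T, T]
r2 m[φ1→R] = [T, T, T]
r2 m[φ1→E] = [T, T, T]
r2 m[φ2→G] = [T, T, T]
r2 m[φ2→A] = [T, T, T]
r2 m[φ3→D] = [T, T, T]
r2 m[φ3→A] = [T, T, F]
r2 m[φ4→J] = [T, T, T]
r2 m[φ4→A] = [T, T, T]
r2 m[φ5→A] = [T, T, T]
r2 m[φ5→P] = [T, T, T]
r2 m[φ6→D] = [T, T, T]
r2 m[φ6→E] = [T, T, T]
r2 m[G→φ0] = [T, T, T]
r2 m[G→φ2] = [T, T, F]
r2 m[J→φ4] = [T, T, T]
r2 m[D→φ3] = [T, T, T]
r2 m[D→φ6] = [T, T, T]
r2 m[A→φ2] = [T, T, F]
r2 m[A→φ3] = [T, T, T]
r2 m[A→φ4] = [T, T, F]
r2 m[A→φ5] = [T, T, F]
r2 m[R→φ0] = [T, T, T]
r2 m[R→φ1] = [F, T, T]
r2 m[E→φ1] = [T, T, T]
r2 m[E→φ6] = [T, T, T]
r2 m[P→φ5] = [T, T, T]
r3 m[φ0→G] = [T, T, F]
r3 m[φ0→R] = [F, T, T]
r3 m[φ1→R] = [T, T, T]
r3 m[φ1→E] = [T, T, T]
r3 m[φ2→G] = [T, T, T]
r3 m[φ2→A] = [T, T, T]
r3 m[φ3→D] = [T, T, T]
r3 m[φ3→A] = [T, T, F]
r3 m[φ4→J] = [T, T, T]
r3 m[φ4→A] = [T, T, T]
r3 m[φ5→A] = [T, T, T]
r3 m[φ5→P] = [T, T, T]
r3 m[φ6→D] = [T, T, T]
r3 m[φ6→E] = [T, T, T]
r3 m[G→φ0] = [T, T, T]
r3 m[G→φ2] = [T, T, F]
r3 m[J→φ4] = [T, T, T]
r3 m[D→φ3] = [T, T, T]
r3 m[D→φ6] = [T, T, T]
r3 m[A→φ2] = [T, T, F]
r3 m[A→φ3] = [T, T, T]
r3 m[A→φ4] = [T, T, F]
r3 m[A→φ5] = [T, T, F]
r3 m[R→φ0] = [T, T, T]
r3 m[R→φ1] = [F, T, T]
r3 m[E→φ1] = [T, T, T]
r3 m[E→φ6] = [T, T, T]
r3 m[P→φ5] = [T, T, T]
fixed point reached at round 3
messages reach a fixed point at round 3

CONVERGED at round 3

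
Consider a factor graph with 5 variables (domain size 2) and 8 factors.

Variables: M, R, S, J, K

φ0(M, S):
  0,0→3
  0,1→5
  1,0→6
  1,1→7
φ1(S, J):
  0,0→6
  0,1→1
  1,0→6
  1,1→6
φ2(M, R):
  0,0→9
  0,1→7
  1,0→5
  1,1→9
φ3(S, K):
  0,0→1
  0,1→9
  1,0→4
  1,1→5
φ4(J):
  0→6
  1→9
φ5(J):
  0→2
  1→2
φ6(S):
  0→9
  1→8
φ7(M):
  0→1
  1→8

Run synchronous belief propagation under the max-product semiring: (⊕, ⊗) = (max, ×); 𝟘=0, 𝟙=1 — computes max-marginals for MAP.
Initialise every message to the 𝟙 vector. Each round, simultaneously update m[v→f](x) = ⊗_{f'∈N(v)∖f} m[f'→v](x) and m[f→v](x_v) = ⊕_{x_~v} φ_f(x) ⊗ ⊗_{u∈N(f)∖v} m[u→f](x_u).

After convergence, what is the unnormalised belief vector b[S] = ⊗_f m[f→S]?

b[S] = [2519424, 2177280]

init: all messages = 𝟙 over 2 values
r1 m[φ0→M] = [5, 7]
r1 m[φ0→S] = [6, 7]
r1 m[φ1→S] = [6, 6]
r1 m[φ1→J] = [6, 6]
r1 m[φ2→M] = [9, 9]
r1 m[φ2→R] = [9, 9]
r1 m[φ3→S] = [9, 5]
r1 m[φ3→K] = [4, 9]
r1 m[φ4→J] = [6, 9]
r1 m[φ5→J] = [2, 2]
r1 m[φ6→S] = [9, 8]
r1 m[φ7→M] = [1, 8]
r1 m[M→φ0] = [1, 1]
r1 m[M→φ2] = [1, 1]
r1 m[M→φ7] = [1, 1]
r1 m[R→φ2] = [1, 1]
r1 m[S→φ0] = [1, 1]
r1 m[S→φ1] = [1, 1]
r1 m[S→φ3] = [1, 1]
r1 m[S→φ6] = [1, 1]
r1 m[J→φ1] = [1, 1]
r1 m[J→φ4] = [1, 1]
r1 m[J→φ5] = [1, 1]
r1 m[K→φ3] = [1, 1]
r2 m[φ0→M] = [5, 7]
r2 m[φ0→S] = [6, 7]
r2 m[φ1→S] = [6, 6]
r2 m[φ1→J] = [6, 6]
r2 m[φ2→M] = [9, 9]
r2 m[φ2→R] = [9, 9]
r2 m[φ3→S] = [9, 5]
r2 m[φ3→K] = [4, 9]
r2 m[φ4→J] = [6, 9]
r2 m[φ5→J] = [2, 2]
r2 m[φ6→S] = [9, 8]
r2 m[φ7→M] = [1, 8]
r2 m[M→φ0] = [9, 72]
r2 m[M→φ2] = [5, 56]
r2 m[M→φ7] = [45, 63]
r2 m[R→φ2] = [1, 1]
r2 m[S→φ0] = [486, 240]
r2 m[S→φ1] = [486, 280]
r2 m[S→φ3] = [324, 336]
r2 m[S→φ6] = [324, 210]
r2 m[J→φ1] = [12, 18]
r2 m[J→φ4] = [12, 12]
r2 m[J→φ5] = [36, 54]
r2 m[K→φ3] = [1, 1]
r3 m[φ0→M] = [1458, 2916]
r3 m[φ0→S] = [432, 504]
r3 m[φ1→S] = [72, 108]
r3 m[φ1→J] = [2916, 1680]
r3 m[φ2→M] = [9, 9]
r3 m[φ2→R] = [280, 504]
r3 m[φ3→S] = [9, 5]
r3 m[φ3→K] = [1344, 2916]
r3 m[φ4→J] = [6, 9]
r3 m[φ5→J] = [2, 2]
r3 m[φ6→S] = [9, 8]
r3 m[φ7→M] = [1, 8]
r3 m[M→φ0] = [9, 72]
r3 m[M→φ2] = [5, 56]
r3 m[M→φ7] = [45, 63]
r3 m[R→φ2] = [1, 1]
r3 m[S→φ0] = [486, 240]
r3 m[S→φ1] = [486, 280]
r3 m[S→φ3] = [324, 336]
r3 m[S→φ6] = [324, 210]
r3 m[J→φ1] = [12, 18]
r3 m[J→φ4] = [12, 12]
r3 m[J→φ5] = [36, 54]
r3 m[K→φ3] = [1, 1]
r4 m[φ0→M] = [1458, 2916]
r4 m[φ0→S] = [432, 504]
r4 m[φ1→S] = [72, 108]
r4 m[φ1→J] = [2916, 1680]
r4 m[φ2→M] = [9, 9]
r4 m[φ2→R] = [280, 504]
r4 m[φ3→S] = [9, 5]
r4 m[φ3→K] = [1344, 2916]
r4 m[φ4→J] = [6, 9]
r4 m[φ5→J] = [2, 2]
r4 m[φ6→S] = [9, 8]
r4 m[φ7→M] = [1, 8]
r4 m[M→φ0] = [9, 72]
r4 m[M→φ2] = [1458, 23328]
r4 m[M→φ7] = [13122, 26244]
r4 m[R→φ2] = [1, 1]
r4 m[S→φ0] = [5832, 4320]
r4 m[S→φ1] = [34992, 20160]
r4 m[S→φ3] = [279936, 435456]
r4 m[S→φ6] = [279936, 272160]
r4 m[J→φ1] = [12, 18]
r4 m[J→φ4] = [5832, 3360]
r4 m[J→φ5] = [17496, 15120]
r4 m[K→φ3] = [1, 1]
r5 m[φ0→M] = [21600, 34992]
r5 m[φ0→S] = [432, 504]
r5 m[φ1→S] = [72, 108]
r5 m[φ1→J] = [209952, 120960]
r5 m[φ2→M] = [9, 9]
r5 m[φ2→R] = [116640, 209952]
r5 m[φ3→S] = [9, 5]
r5 m[φ3→K] = [1741824, 2519424]
r5 m[φ4→J] = [6, 9]
r5 m[φ5→J] = [2, 2]
r5 m[φ6→S] = [9, 8]
r5 m[φ7→M] = [1, 8]
r5 m[M→φ0] = [9, 72]
r5 m[M→φ2] = [1458, 23328]
r5 m[M→φ7] = [13122, 26244]
r5 m[R→φ2] = [1, 1]
r5 m[S→φ0] = [5832, 4320]
r5 m[S→φ1] = [34992, 20160]
r5 m[S→φ3] = [279936, 435456]
r5 m[S→φ6] = [279936, 272160]
r5 m[J→φ1] = [12, 18]
r5 m[J→φ4] = [5832, 3360]
r5 m[J→φ5] = [17496, 15120]
r5 m[K→φ3] = [1, 1]
r6 m[φ0→M] = [21600, 34992]
r6 m[φ0→S] = [432, 504]
r6 m[φ1→S] = [72, 108]
r6 m[φ1→J] = [209952, 120960]
r6 m[φ2→M] = [9, 9]
r6 m[φ2→R] = [116640, 209952]
r6 m[φ3→S] = [9, 5]
r6 m[φ3→K] = [1741824, 2519424]
r6 m[φ4→J] = [6, 9]
r6 m[φ5→J] = [2, 2]
r6 m[φ6→S] = [9, 8]
r6 m[φ7→M] = [1, 8]
r6 m[M→φ0] = [9, 72]
r6 m[M→φ2] = [21600, 279936]
r6 m[M→φ7] = [194400, 314928]
r6 m[R→φ2] = [1, 1]
r6 m[S→φ0] = [5832, 4320]
r6 m[S→φ1] = [34992, 20160]
r6 m[S→φ3] = [279936, 435456]
r6 m[S→φ6] = [279936, 272160]
r6 m[J→φ1] = [12, 18]
r6 m[J→φ4] = [419904, 241920]
r6 m[J→φ5] = [1259712, 1088640]
r6 m[K→φ3] = [1, 1]
r7 m[φ0→M] = [21600, 34992]
r7 m[φ0→S] = [432, 504]
r7 m[φ1→S] = [72, 108]
r7 m[φ1→J] = [209952, 120960]
r7 m[φ2→M] = [9, 9]
r7 m[φ2→R] = [1399680, 2519424]
r7 m[φ3→S] = [9, 5]
r7 m[φ3→K] = [1741824, 2519424]
r7 m[φ4→J] = [6, 9]
r7 m[φ5→J] = [2, 2]
r7 m[φ6→S] = [9, 8]
r7 m[φ7→M] = [1, 8]
r7 m[M→φ0] = [9, 72]
r7 m[M→φ2] = [21600, 279936]
r7 m[M→φ7] = [194400, 314928]
r7 m[R→φ2] = [1, 1]
r7 m[S→φ0] = [5832, 4320]
r7 m[S→φ1] = [34992, 20160]
r7 m[S→φ3] = [279936, 435456]
r7 m[S→φ6] = [279936, 272160]
r7 m[J→φ1] = [12, 18]
r7 m[J→φ4] = [419904, 241920]
r7 m[J→φ5] = [1259712, 1088640]
r7 m[K→φ3] = [1, 1]
r8 m[φ0→M] = [21600, 34992]
r8 m[φ0→S] = [432, 504]
r8 m[φ1→S] = [72, 108]
r8 m[φ1→J] = [209952, 120960]
r8 m[φ2→M] = [9, 9]
r8 m[φ2→R] = [1399680, 2519424]
r8 m[φ3→S] = [9, 5]
r8 m[φ3→K] = [1741824, 2519424]
r8 m[φ4→J] = [6, 9]
r8 m[φ5→J] = [2, 2]
r8 m[φ6→S] = [9, 8]
r8 m[φ7→M] = [1, 8]
r8 m[M→φ0] = [9, 72]
r8 m[M→φ2] = [21600, 279936]
r8 m[M→φ7] = [194400, 314928]
r8 m[R→φ2] = [1, 1]
r8 m[S→φ0] = [5832, 4320]
r8 m[S→φ1] = [34992, 20160]
r8 m[S→φ3] = [279936, 435456]
r8 m[S→φ6] = [279936, 272160]
r8 m[J→φ1] = [12, 18]
r8 m[J→φ4] = [419904, 241920]
r8 m[J→φ5] = [1259712, 1088640]
r8 m[K→φ3] = [1, 1]
fixed point reached at round 8
b[S] = ⊗ incoming = [2519424, 2177280]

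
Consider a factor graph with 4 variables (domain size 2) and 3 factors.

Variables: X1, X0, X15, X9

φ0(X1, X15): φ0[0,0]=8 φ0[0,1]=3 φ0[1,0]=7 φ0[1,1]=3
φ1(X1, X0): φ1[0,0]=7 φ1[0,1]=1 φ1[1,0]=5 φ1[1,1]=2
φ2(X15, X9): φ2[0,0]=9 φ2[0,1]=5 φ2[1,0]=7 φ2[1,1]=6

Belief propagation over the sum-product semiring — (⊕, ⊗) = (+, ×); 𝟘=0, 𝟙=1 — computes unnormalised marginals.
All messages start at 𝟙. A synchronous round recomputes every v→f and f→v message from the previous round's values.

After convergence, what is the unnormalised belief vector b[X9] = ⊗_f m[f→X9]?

b[X9] = [1332, 835]

init: all messages = 𝟙 over 2 values
r1 m[φ0→X1] = [11, 10]
r1 m[φ0→X15] = [15, 6]
r1 m[φ1→X1] = [8, 7]
r1 m[φ1→X0] = [12, 3]
r1 m[φ2→X15] = [14, 13]
r1 m[φ2→X9] = [16, 11]
r1 m[X1→φ0] = [1, 1]
r1 m[X1→φ1] = [1, 1]
r1 m[X0→φ1] = [1, 1]
r1 m[X15→φ0] = [1, 1]
r1 m[X15→φ2] = [1, 1]
r1 m[X9→φ2] = [1, 1]
r2 m[φ0→X1] = [11, 10]
r2 m[φ0→X15] = [15, 6]
r2 m[φ1→X1] = [8, 7]
r2 m[φ1→X0] = [12, 3]
r2 m[φ2→X15] = [14, 13]
r2 m[φ2→X9] = [16, 11]
r2 m[X1→φ0] = [8, 7]
r2 m[X1→φ1] = [11, 10]
r2 m[X0→φ1] = [1, 1]
r2 m[X15→φ0] = [14, 13]
r2 m[X15→φ2] = [15, 6]
r2 m[X9→φ2] = [1, 1]
r3 m[φ0→X1] = [151, 137]
r3 m[φ0→X15] = [113, 45]
r3 m[φ1→X1] = [8, 7]
r3 m[φ1→X0] = [127, 31]
r3 m[φ2→X15] = [14, 13]
r3 m[φ2→X9] = [177, 111]
r3 m[X1→φ0] = [8, 7]
r3 m[X1→φ1] = [11, 10]
r3 m[X0→φ1] = [1, 1]
r3 m[X15→φ0] = [14, 13]
r3 m[X15→φ2] = [15, 6]
r3 m[X9→φ2] = [1, 1]
r4 m[φ0→X1] = [151, 137]
r4 m[φ0→X15] = [113, 45]
r4 m[φ1→X1] = [8, 7]
r4 m[φ1→X0] = [127, 31]
r4 m[φ2→X15] = [14, 13]
r4 m[φ2→X9] = [177, 111]
r4 m[X1→φ0] = [8, 7]
r4 m[X1→φ1] = [151, 137]
r4 m[X0→φ1] = [1, 1]
r4 m[X15→φ0] = [14, 13]
r4 m[X15→φ2] = [113, 45]
r4 m[X9→φ2] = [1, 1]
r5 m[φ0→X1] = [151, 137]
r5 m[φ0→X15] = [113, 45]
r5 m[φ1→X1] = [8, 7]
r5 m[φ1→X0] = [1742, 425]
r5 m[φ2→X15] = [14, 13]
r5 m[φ2→X9] = [1332, 835]
r5 m[X1→φ0] = [8, 7]
r5 m[X1→φ1] = [151, 137]
r5 m[X0→φ1] = [1, 1]
r5 m[X15→φ0] = [14, 13]
r5 m[X15→φ2] = [113, 45]
r5 m[X9→φ2] = [1, 1]
r6 m[φ0→X1] = [151, 137]
r6 m[φ0→X15] = [113, 45]
r6 m[φ1→X1] = [8, 7]
r6 m[φ1→X0] = [1742, 425]
r6 m[φ2→X15] = [14, 13]
r6 m[φ2→X9] = [1332, 835]
r6 m[X1→φ0] = [8, 7]
r6 m[X1→φ1] = [151, 137]
r6 m[X0→φ1] = [1, 1]
r6 m[X15→φ0] = [14, 13]
r6 m[X15→φ2] = [113, 45]
r6 m[X9→φ2] = [1, 1]
fixed point reached at round 6
b[X9] = ⊗ incoming = [1332, 835]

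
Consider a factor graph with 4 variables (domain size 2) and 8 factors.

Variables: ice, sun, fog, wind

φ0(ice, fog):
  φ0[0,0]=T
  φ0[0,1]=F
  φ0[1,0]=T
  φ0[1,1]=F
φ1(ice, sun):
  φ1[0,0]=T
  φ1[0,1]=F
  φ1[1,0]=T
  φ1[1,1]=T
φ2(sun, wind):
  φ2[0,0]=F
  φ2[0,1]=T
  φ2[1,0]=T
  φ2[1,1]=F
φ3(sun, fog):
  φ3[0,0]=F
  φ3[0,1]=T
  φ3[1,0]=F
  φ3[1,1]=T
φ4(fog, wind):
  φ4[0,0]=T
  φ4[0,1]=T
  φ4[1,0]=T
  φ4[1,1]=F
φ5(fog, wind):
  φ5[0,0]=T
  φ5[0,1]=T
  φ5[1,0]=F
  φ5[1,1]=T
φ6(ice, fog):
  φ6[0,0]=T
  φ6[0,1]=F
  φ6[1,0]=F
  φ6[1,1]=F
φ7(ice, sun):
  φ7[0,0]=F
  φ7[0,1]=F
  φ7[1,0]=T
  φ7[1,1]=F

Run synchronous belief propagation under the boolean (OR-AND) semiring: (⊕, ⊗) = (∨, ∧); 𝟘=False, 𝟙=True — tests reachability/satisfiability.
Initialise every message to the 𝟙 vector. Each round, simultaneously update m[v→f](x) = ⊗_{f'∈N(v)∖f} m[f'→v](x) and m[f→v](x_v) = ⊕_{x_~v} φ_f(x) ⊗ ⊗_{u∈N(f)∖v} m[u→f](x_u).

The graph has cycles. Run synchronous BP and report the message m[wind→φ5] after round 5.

message @ round 5 = [F, F]

init: all messages = 𝟙 over 2 values
r1 m[φ0→ice] = [T, T]
r1 m[φ0→fog] = [T, F]
r1 m[φ1→ice] = [T, T]
r1 m[φ1→sun] = [T, T]
r1 m[φ2→sun] = [T, T]
r1 m[φ2→wind] = [T, T]
r1 m[φ3→sun] = [T, T]
r1 m[φ3→fog] = [F, T]
r1 m[φ4→fog] = [T, T]
r1 m[φ4→wind] = [T, T]
r1 m[φ5→fog] = [T, T]
r1 m[φ5→wind] = [T, T]
r1 m[φ6→ice] = [T, F]
r1 m[φ6→fog] = [T, F]
r1 m[φ7→ice] = [F, T]
r1 m[φ7→sun] = [T, F]
r1 m[ice→φ0] = [T, T]
r1 m[ice→φ1] = [T, T]
r1 m[ice→φ6] = [T, T]
r1 m[ice→φ7] = [T, T]
r1 m[sun→φ1] = [T, T]
r1 m[sun→φ2] = [T, T]
r1 m[sun→φ3] = [T, T]
r1 m[sun→φ7] = [T, T]
r1 m[fog→φ0] = [T, T]
r1 m[fog→φ3] = [T, T]
r1 m[fog→φ4] = [T, T]
r1 m[fog→φ5] = [T, T]
r1 m[fog→φ6] = [T, T]
r1 m[wind→φ2] = [T, T]
r1 m[wind→φ4] = [T, T]
r1 m[wind→φ5] = [T, T]
r2 m[φ0→ice] = [T, T]
r2 m[φ0→fog] = [T, F]
r2 m[φ1→ice] = [T, T]
r2 m[φ1→sun] = [T, T]
r2 m[φ2→sun] = [T, T]
r2 m[φ2→wind] = [T, T]
r2 m[φ3→sun] = [T, T]
r2 m[φ3→fog] = [F, T]
r2 m[φ4→fog] = [T, T]
r2 m[φ4→wind] = [T, T]
r2 m[φ5→fog] = [T, T]
r2 m[φ5→wind] = [T, T]
r2 m[φ6→ice] = [T, F]
r2 m[φ6→fog] = [T, F]
r2 m[φ7→ice] = [F, T]
r2 m[φ7→sun] = [T, F]
r2 m[ice→φ0] = [F, F]
r2 m[ice→φ1] = [F, F]
r2 m[ice→φ6] = [F, T]
r2 m[ice→φ7] = [T, F]
r2 m[sun→φ1] = [T, F]
r2 m[sun→φ2] = [T, F]
r2 m[sun→φ3] = [T, F]
r2 m[sun→φ7] = [T, T]
r2 m[fog→φ0] = [F, F]
r2 m[fog→φ3] = [T, F]
r2 m[fog→φ4] = [F, F]
r2 m[fog→φ5] = [F, F]
r2 m[fog→φ6] = [F, F]
r2 m[wind→φ2] = [T, T]
r2 m[wind→φ4] = [T, T]
r2 m[wind→φ5] = [T, T]
r3 m[φ0→ice] = [F, F]
r3 m[φ0→fog] = [F, F]
r3 m[φ1→ice] = [T, T]
r3 m[φ1→sun] = [F, F]
r3 m[φ2→sun] = [T, T]
r3 m[φ2→wind] = [F, T]
r3 m[φ3→sun] = [F, F]
r3 m[φ3→fog] = [F, T]
r3 m[φ4→fog] = [T, T]
r3 m[φ4→wind] = [F, F]
r3 m[φ5→fog] = [T, T]
r3 m[φ5→wind] = [F, F]
r3 m[φ6→ice] = [F, F]
r3 m[φ6→fog] = [F, F]
r3 m[φ7→ice] = [F, T]
r3 m[φ7→sun] = [F, F]
r3 m[ice→φ0] = [F, F]
r3 m[ice→φ1] = [F, F]
r3 m[ice→φ6] = [F, T]
r3 m[ice→φ7] = [T, F]
r3 m[sun→φ1] = [T, F]
r3 m[sun→φ2] = [T, F]
r3 m[sun→φ3] = [T, F]
r3 m[sun→φ7] = [T, T]
r3 m[fog→φ0] = [F, F]
r3 m[fog→φ3] = [T, F]
r3 m[fog→φ4] = [F, F]
r3 m[fog→φ5] = [F, F]
r3 m[fog→φ6] = [F, F]
r3 m[wind→φ2] = [T, T]
r3 m[wind→φ4] = [T, T]
r3 m[wind→φ5] = [T, T]
r4 m[φ0→ice] = [F, F]
r4 m[φ0→fog] = [F, F]
r4 m[φ1→ice] = [T, T]
r4 m[φ1→sun] = [F, F]
r4 m[φ2→sun] = [T, T]
r4 m[φ2→wind] = [F, T]
r4 m[φ3→sun] = [F, F]
r4 m[φ3→fog] = [F, T]
r4 m[φ4→fog] = [T, T]
r4 m[φ4→wind] = [F, F]
r4 m[φ5→fog] = [T, T]
r4 m[φ5→wind] = [F, F]
r4 m[φ6→ice] = [F, F]
r4 m[φ6→fog] = [F, F]
r4 m[φ7→ice] = [F, T]
r4 m[φ7→sun] = [F, F]
r4 m[ice→φ0] = [F, F]
r4 m[ice→φ1] = [F, F]
r4 m[ice→φ6] = [F, F]
r4 m[ice→φ7] = [F, F]
r4 m[sun→φ1] = [F, F]
r4 m[sun→φ2] = [F, F]
r4 m[sun→φ3] = [F, F]
r4 m[sun→φ7] = [F, F]
r4 m[fog→φ0] = [F, F]
r4 m[fog→φ3] = [F, F]
r4 m[fog→φ4] = [F, F]
r4 m[fog→φ5] = [F, F]
r4 m[fog→φ6] = [F, F]
r4 m[wind→φ2] = [F, F]
r4 m[wind→φ4] = [F, F]
r4 m[wind→φ5] = [F, F]
r5 m[φ0→ice] = [F, F]
r5 m[φ0→fog] = [F, F]
r5 m[φ1→ice] = [F, F]
r5 m[φ1→sun] = [F, F]
r5 m[φ2→sun] = [F, F]
r5 m[φ2→wind] = [F, F]
r5 m[φ3→sun] = [F, F]
r5 m[φ3→fog] = [F, F]
r5 m[φ4→fog] = [F, F]
r5 m[φ4→wind] = [F, F]
r5 m[φ5→fog] = [F, F]
r5 m[φ5→wind] = [F, F]
r5 m[φ6→ice] = [F, F]
r5 m[φ6→fog] = [F, F]
r5 m[φ7→ice] = [F, F]
r5 m[φ7→sun] = [F, F]
r5 m[ice→φ0] = [F, F]
r5 m[ice→φ1] = [F, F]
r5 m[ice→φ6] = [F, F]
r5 m[ice→φ7] = [F, F]
r5 m[sun→φ1] = [F, F]
r5 m[sun→φ2] = [F, F]
r5 m[sun→φ3] = [F, F]
r5 m[sun→φ7] = [F, F]
r5 m[fog→φ0] = [F, F]
r5 m[fog→φ3] = [F, F]
r5 m[fog→φ4] = [F, F]
r5 m[fog→φ5] = [F, F]
r5 m[fog→φ6] = [F, F]
r5 m[wind→φ2] = [F, F]
r5 m[wind→φ4] = [F, F]
r5 m[wind→φ5] = [F, F]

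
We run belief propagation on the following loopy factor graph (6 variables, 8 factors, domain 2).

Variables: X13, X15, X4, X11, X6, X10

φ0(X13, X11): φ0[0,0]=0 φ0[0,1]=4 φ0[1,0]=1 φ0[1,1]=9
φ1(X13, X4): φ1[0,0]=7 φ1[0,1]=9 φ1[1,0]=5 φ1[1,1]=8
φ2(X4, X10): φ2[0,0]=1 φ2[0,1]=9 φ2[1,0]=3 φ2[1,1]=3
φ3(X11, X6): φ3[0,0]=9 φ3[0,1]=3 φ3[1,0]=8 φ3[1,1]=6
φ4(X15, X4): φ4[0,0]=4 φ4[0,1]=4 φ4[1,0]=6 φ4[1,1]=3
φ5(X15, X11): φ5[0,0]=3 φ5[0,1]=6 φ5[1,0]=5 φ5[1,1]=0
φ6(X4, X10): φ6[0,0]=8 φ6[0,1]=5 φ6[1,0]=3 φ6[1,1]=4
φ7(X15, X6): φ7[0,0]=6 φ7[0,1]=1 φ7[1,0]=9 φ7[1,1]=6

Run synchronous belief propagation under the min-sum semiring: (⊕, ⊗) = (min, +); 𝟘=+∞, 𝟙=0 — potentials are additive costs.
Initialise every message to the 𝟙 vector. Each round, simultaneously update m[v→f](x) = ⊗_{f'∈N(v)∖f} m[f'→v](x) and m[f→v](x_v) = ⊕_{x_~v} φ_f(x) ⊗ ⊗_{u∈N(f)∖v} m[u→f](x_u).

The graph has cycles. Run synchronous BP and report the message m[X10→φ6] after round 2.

init: all messages = 𝟙 over 2 values
r1 m[φ0→X13] = [0, 1]
r1 m[φ0→X11] = [0, 4]
r1 m[φ1→X13] = [7, 5]
r1 m[φ1→X4] = [5, 8]
r1 m[φ2→X4] = [1, 3]
r1 m[φ2→X10] = [1, 3]
r1 m[φ3→X11] = [3, 6]
r1 m[φ3→X6] = [8, 3]
r1 m[φ4→X15] = [4, 3]
r1 m[φ4→X4] = [4, 3]
r1 m[φ5→X15] = [3, 0]
r1 m[φ5→X11] = [3, 0]
r1 m[φ6→X4] = [5, 3]
r1 m[φ6→X10] = [3, 4]
r1 m[φ7→X15] = [1, 6]
r1 m[φ7→X6] = [6, 1]
r1 m[X13→φ0] = [0, 0]
r1 m[X13→φ1] = [0, 0]
r1 m[X15→φ4] = [0, 0]
r1 m[X15→φ5] = [0, 0]
r1 m[X15→φ7] = [0, 0]
r1 m[X4→φ1] = [0, 0]
r1 m[X4→φ2] = [0, 0]
r1 m[X4→φ4] = [0, 0]
r1 m[X4→φ6] = [0, 0]
r1 m[X11→φ0] = [0, 0]
r1 m[X11→φ3] = [0, 0]
r1 m[X11→φ5] = [0, 0]
r1 m[X6→φ3] = [0, 0]
r1 m[X6→φ7] = [0, 0]
r1 m[X10→φ2] = [0, 0]
r1 m[X10→φ6] = [0, 0]
r2 m[φ0→X13] = [0, 1]
r2 m[φ0→X11] = [0, 4]
r2 m[φ1→X13] = [7, 5]
r2 m[φ1→X4] = [5, 8]
r2 m[φ2→X4] = [1, 3]
r2 m[φ2→X10] = [1, 3]
r2 m[φ3→X11] = [3, 6]
r2 m[φ3→X6] = [8, 3]
r2 m[φ4→X15] = [4, 3]
r2 m[φ4→X4] = [4, 3]
r2 m[φ5→X15] = [3, 0]
r2 m[φ5→X11] = [3, 0]
r2 m[φ6→X4] = [5, 3]
r2 m[φ6→X10] = [3, 4]
r2 m[φ7→X15] = [1, 6]
r2 m[φ7→X6] = [6, 1]
r2 m[X13→φ0] = [7, 5]
r2 m[X13→φ1] = [0, 1]
r2 m[X15→φ4] = [4, 6]
r2 m[X15→φ5] = [5, 9]
r2 m[X15→φ7] = [7, 3]
r2 m[X4→φ1] = [10, 9]
r2 m[X4→φ2] = [14, 14]
r2 m[X4→φ4] = [11, 14]
r2 m[X4→φ6] = [10, 14]
r2 m[X11→φ0] = [6, 6]
r2 m[X11→φ3] = [3, 4]
r2 m[X11→φ5] = [3, 10]
r2 m[X6→φ3] = [6, 1]
r2 m[X6→φ7] = [8, 3]
r2 m[X10→φ2] = [3, 4]
r2 m[X10→φ6] = [1, 3]

message @ round 2 = [1, 3]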